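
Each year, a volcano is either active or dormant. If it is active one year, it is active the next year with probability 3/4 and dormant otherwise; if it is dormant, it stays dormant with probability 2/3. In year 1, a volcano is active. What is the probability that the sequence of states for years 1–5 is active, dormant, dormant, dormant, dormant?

Year 1 is given. For each transition, use the conditional probability from the current state:
P(dormant | active) = 1/4; P(dormant | dormant) = 2/3; P(dormant | dormant) = 2/3; P(dormant | dormant) = 2/3.
P = 1/4 × 2/3 × 2/3 × 2/3 = 8/108 = 2/27.

2/27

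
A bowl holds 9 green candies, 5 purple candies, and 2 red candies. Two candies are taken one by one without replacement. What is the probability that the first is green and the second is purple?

Multiply the probability of each draw given the previous ones:
P = 9/16 × 5/15 = 45/240 = 3/16.

3/16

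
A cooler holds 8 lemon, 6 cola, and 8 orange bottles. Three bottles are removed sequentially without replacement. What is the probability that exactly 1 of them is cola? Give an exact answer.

One ordering (cola drawn first) has probability 6/22 × 16/21 × 15/20 = 1440/9240 = 12/77.
There are C(3,1) = 3 such orderings, each equally likely, so P = 3 × 12/77 = 36/77.

36/77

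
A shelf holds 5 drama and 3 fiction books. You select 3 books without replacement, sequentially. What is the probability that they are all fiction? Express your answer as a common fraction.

P(all fiction) = 3/8 × 2/7 × 1/6 = 6/336 = 1/56.

1/56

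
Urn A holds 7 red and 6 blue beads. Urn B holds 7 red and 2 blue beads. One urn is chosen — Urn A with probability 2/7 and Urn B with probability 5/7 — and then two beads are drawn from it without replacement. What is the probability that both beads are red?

77/156

From Urn A: P(both red) = (7/13)(6/12) = 7/26.
From Urn B: P(both red) = (7/9)(6/8) = 7/12.
Total probability = (2/7)(7/26) + (5/7)(7/12) = 77/156.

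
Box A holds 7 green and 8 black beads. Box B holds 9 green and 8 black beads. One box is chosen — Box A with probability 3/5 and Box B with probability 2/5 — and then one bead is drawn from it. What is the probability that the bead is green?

From Box A: P(green) = 7/15.
From Box B: P(green) = 9/17.
Total probability = (3/5)(7/15) + (2/5)(9/17) = 209/425.

209/425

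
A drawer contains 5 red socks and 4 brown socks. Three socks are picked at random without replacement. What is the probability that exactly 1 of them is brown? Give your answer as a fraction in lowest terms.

10/21

One ordering (brown drawn first) has probability 4/9 × 5/8 × 4/7 = 80/504 = 10/63.
There are C(3,1) = 3 such orderings, each equally likely, so P = 3 × 10/63 = 10/21.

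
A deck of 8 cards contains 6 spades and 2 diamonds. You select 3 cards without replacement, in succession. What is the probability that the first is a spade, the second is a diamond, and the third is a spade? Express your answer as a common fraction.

Multiply the probability of each draw given the previous ones:
P = 6/8 × 2/7 × 5/6 = 60/336 = 5/28.

5/28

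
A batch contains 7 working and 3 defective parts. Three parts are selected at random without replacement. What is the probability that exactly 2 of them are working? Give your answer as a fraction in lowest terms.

21/40

One ordering (working drawn first) has probability 7/10 × 6/9 × 3/8 = 126/720 = 7/40.
There are C(3,2) = 3 such orderings, each equally likely, so P = 3 × 7/40 = 21/40.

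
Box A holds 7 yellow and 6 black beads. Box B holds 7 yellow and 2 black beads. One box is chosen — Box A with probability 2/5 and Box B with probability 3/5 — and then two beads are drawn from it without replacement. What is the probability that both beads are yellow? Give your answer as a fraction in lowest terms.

From Box A: P(both yellow) = (7/13)(6/12) = 7/26.
From Box B: P(both yellow) = (7/9)(6/8) = 7/12.
Total probability = (2/5)(7/26) + (3/5)(7/12) = 119/260.

119/260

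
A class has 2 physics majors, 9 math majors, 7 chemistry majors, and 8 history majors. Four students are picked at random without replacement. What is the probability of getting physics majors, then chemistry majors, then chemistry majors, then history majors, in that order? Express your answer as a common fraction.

Each draw changes the counts, so multiply the conditional probabilities along the sequence:
P = 2/26 × 7/25 × 6/24 × 8/23 = 672/358800 = 14/7475.

14/7475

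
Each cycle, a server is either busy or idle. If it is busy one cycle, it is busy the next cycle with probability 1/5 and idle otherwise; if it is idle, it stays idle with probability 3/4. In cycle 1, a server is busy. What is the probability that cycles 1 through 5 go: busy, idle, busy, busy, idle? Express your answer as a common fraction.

4/125

Cycle 1 is given. For each transition, use the conditional probability from the current state:
P(idle | busy) = 4/5; P(busy | idle) = 1/4; P(busy | busy) = 1/5; P(idle | busy) = 4/5.
P = 4/5 × 1/4 × 1/5 × 4/5 = 16/500 = 4/125.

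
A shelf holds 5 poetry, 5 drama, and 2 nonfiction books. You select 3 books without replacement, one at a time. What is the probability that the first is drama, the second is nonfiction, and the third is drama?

Chain rule:
P = 5/12 × 2/11 × 4/10 = 40/1320 = 1/33.

1/33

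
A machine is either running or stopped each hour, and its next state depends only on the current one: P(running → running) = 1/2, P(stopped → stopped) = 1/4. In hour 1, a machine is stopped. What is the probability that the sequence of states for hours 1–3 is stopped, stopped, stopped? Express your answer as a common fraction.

1/16

Hour 1 is given. For each transition, use the conditional probability from the current state:
P(stopped | stopped) = 1/4; P(stopped | stopped) = 1/4.
P = 1/4 × 1/4 = 1/16.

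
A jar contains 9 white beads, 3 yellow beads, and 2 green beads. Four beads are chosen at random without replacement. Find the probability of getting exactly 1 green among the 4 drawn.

One ordering (green drawn first) has probability 2/14 × 12/13 × 11/12 × 10/11 = 2640/24024 = 10/91.
There are C(4,1) = 4 such orderings, each equally likely, so P = 4 × 10/91 = 40/91.

40/91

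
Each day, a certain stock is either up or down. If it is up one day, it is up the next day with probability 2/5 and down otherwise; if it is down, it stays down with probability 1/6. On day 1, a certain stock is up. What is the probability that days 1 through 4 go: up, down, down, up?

1/12

Day 1 is given. For each transition, use the conditional probability from the current state:
P(down | up) = 3/5; P(down | down) = 1/6; P(up | down) = 5/6.
P = 3/5 × 1/6 × 5/6 = 15/180 = 1/12.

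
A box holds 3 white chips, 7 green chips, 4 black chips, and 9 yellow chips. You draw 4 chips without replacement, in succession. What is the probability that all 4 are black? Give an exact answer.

P(all black) = 4/23 × 3/22 × 2/21 × 1/20 = 24/212520 = 1/8855.

1/8855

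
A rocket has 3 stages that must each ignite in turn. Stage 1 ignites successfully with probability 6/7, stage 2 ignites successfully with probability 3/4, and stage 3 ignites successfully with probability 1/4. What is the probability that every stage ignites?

9/56

Each stage is reached only if all earlier stages succeed, so
P = 6/7 × 3/4 × 1/4 = 18/112 = 9/56.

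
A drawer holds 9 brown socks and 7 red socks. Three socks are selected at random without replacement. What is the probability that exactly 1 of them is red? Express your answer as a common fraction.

9/20

One ordering (red drawn first) has probability 7/16 × 9/15 × 8/14 = 504/3360 = 3/20.
There are C(3,1) = 3 such orderings, each equally likely, so P = 3 × 3/20 = 9/20.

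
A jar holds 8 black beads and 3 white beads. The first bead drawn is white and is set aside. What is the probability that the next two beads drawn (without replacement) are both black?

After the first draw, 8 of the remaining 10 beads are black.
P = 8/10 × 7/9 = 56/90 = 28/45.

28/45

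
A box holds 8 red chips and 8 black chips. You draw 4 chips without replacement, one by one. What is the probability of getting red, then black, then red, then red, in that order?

Chain rule:
P = 8/16 × 8/15 × 7/14 × 6/13 = 2688/43680 = 4/65.

4/65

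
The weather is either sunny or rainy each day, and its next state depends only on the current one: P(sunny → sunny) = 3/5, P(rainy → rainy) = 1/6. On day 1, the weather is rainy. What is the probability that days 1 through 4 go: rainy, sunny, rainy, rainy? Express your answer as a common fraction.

Day 1 is given. For each transition, use the conditional probability from the current state:
P(sunny | rainy) = 5/6; P(rainy | sunny) = 2/5; P(rainy | rainy) = 1/6.
P = 5/6 × 2/5 × 1/6 = 10/180 = 1/18.

1/18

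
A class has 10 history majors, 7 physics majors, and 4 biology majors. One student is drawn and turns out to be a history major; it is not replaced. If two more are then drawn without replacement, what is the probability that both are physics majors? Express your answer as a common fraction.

After the first draw, 7 of the remaining 20 students are physics majors.
P = 7/20 × 6/19 = 42/380 = 21/190.

21/190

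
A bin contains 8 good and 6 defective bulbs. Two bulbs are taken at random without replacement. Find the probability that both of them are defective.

P = 6/14 × 5/13 = 30/182 = 15/91.

15/91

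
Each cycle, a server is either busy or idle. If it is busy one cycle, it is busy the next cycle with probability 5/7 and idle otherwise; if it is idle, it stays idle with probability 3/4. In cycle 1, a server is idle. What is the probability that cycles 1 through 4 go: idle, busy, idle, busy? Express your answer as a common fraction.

1/56

Cycle 1 is given. For each transition, use the conditional probability from the current state:
P(busy | idle) = 1/4; P(idle | busy) = 2/7; P(busy | idle) = 1/4.
P = 1/4 × 2/7 × 1/4 = 2/112 = 1/56.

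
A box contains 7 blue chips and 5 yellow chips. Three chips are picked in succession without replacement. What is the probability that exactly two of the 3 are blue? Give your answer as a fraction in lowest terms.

One ordering (blue drawn first) has probability 7/12 × 6/11 × 5/10 = 210/1320 = 7/44.
There are C(3,2) = 3 such orderings, each equally likely, so P = 3 × 7/44 = 21/44.

21/44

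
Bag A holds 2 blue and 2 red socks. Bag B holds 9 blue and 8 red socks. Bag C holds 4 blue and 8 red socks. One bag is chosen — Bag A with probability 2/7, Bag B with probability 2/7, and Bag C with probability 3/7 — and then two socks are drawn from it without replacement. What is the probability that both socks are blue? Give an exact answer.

91/561

From Bag A: P(both blue) = (2/4)(1/3) = 1/6.
From Bag B: P(both blue) = (9/17)(8/16) = 9/34.
From Bag C: P(both blue) = (4/12)(3/11) = 1/11.
Total probability = (2/7)(1/6) + (2/7)(9/34) + (3/7)(1/11) = 91/561.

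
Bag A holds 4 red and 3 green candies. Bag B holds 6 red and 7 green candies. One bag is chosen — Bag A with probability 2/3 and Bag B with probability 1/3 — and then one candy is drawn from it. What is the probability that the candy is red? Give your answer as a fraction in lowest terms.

From Bag A: P(red) = 4/7.
From Bag B: P(red) = 6/13.
Total probability = (2/3)(4/7) + (1/3)(6/13) = 146/273.

146/273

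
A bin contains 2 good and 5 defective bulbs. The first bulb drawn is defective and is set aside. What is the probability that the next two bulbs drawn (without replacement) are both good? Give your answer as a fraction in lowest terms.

With the first bulb removed, 2 good remain out of 6.
P = 2/6 × 1/5 = 2/30 = 1/15.

1/15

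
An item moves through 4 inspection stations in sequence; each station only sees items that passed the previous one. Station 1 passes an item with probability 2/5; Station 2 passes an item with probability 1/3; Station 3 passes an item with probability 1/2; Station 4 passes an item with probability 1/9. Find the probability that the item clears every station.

Multiplying along the chain,
P = 2/5 × 1/3 × 1/2 × 1/9 = 2/270 = 1/135.

1/135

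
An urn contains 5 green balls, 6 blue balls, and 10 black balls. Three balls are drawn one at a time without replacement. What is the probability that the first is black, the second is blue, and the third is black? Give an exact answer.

9/133

Chain rule:
P = 10/21 × 6/20 × 9/19 = 540/7980 = 9/133.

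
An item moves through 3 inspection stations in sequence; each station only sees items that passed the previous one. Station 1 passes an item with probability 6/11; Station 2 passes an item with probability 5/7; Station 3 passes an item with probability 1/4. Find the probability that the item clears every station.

The events are sequential, so multiply the conditional probabilities:
P = 6/11 × 5/7 × 1/4 = 30/308 = 15/154.

15/154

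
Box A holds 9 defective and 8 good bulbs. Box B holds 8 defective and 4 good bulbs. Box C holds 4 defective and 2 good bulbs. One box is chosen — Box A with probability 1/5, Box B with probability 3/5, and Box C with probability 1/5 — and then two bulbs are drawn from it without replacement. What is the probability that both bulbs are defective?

From Box A: P(both defective) = (9/17)(8/16) = 9/34.
From Box B: P(both defective) = (8/12)(7/11) = 14/33.
From Box C: P(both defective) = (4/6)(3/5) = 2/5.
Total probability = (1/5)(9/34) + (3/5)(14/33) + (1/5)(2/5) = 3623/9350.

3623/9350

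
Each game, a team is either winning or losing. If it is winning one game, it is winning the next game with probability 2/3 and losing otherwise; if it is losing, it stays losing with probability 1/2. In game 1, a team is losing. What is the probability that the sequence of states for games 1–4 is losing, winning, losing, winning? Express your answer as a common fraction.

Game 1 is given. For each transition, use the conditional probability from the current state:
P(winning | losing) = 1/2; P(losing | winning) = 1/3; P(winning | losing) = 1/2.
P = 1/2 × 1/3 × 1/2 = 1/12.

1/12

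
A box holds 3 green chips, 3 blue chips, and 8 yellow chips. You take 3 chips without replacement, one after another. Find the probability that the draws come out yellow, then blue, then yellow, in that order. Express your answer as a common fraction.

1/13

Chain rule:
P = 8/14 × 3/13 × 7/12 = 168/2184 = 1/13.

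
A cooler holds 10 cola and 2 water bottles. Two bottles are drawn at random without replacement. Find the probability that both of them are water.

1/66

P = 2/12 × 1/11 = 2/132 = 1/66.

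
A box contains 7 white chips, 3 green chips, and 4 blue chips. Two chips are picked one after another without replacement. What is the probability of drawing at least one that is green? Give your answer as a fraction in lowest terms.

P(no green) = 11/14 × 10/13 = 110/182 = 55/91.
P(at least one) = 1 − 55/91 = 36/91.

36/91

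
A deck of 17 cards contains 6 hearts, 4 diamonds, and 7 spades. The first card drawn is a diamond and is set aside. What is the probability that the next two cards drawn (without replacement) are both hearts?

After the first draw, 6 of the remaining 16 cards are hearts.
P = 6/16 × 5/15 = 30/240 = 1/8.

1/8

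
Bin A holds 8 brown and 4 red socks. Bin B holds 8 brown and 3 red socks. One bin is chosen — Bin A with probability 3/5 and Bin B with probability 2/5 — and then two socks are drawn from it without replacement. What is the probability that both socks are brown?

From Bin A: P(both brown) = (8/12)(7/11) = 14/33.
From Bin B: P(both brown) = (8/11)(7/10) = 28/55.
Total probability = (3/5)(14/33) + (2/5)(28/55) = 126/275.

126/275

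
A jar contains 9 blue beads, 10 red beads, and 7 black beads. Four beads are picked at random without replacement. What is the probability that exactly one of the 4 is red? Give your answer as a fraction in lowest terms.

One ordering (red drawn first) has probability 10/26 × 16/25 × 15/24 × 14/23 = 33600/358800 = 28/299.
There are C(4,1) = 4 such orderings, each equally likely, so P = 4 × 28/299 = 112/299.

112/299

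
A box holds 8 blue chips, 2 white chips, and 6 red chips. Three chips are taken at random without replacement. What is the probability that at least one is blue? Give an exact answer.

P(no blue) = 8/16 × 7/15 × 6/14 = 336/3360 = 1/10.
P(at least one) = 1 − 1/10 = 9/10.

9/10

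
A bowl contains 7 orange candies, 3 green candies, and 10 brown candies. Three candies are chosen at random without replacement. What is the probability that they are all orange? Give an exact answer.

7/228

P = 7/20 × 6/19 × 5/18 = 210/6840 = 7/228.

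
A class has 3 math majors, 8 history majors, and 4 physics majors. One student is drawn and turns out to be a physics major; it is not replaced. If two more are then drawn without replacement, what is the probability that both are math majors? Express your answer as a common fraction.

3/91

With the first student removed, 3 math majors remain out of 14.
P = 3/14 × 2/13 = 6/182 = 3/91.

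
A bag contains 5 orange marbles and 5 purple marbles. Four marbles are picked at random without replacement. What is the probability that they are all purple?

P(all purple) = 5/10 × 4/9 × 3/8 × 2/7 = 120/5040 = 1/42.

1/42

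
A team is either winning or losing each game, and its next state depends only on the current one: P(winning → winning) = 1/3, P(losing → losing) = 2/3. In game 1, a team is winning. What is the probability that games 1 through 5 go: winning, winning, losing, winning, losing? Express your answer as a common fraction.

4/81

Game 1 is given. For each transition, use the conditional probability from the current state:
P(winning | winning) = 1/3; P(losing | winning) = 2/3; P(winning | losing) = 1/3; P(losing | winning) = 2/3.
P = 1/3 × 2/3 × 1/3 × 2/3 = 4/81.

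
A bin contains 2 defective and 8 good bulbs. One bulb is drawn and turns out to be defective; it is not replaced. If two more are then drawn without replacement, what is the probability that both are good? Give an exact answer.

With the first bulb removed, 8 good remain out of 9.
P = 8/9 × 7/8 = 56/72 = 7/9.

7/9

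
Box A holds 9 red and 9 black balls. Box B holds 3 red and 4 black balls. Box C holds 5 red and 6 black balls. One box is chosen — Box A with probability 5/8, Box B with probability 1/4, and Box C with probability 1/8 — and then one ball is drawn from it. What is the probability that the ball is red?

From Box A: P(red) = 9/18.
From Box B: P(red) = 3/7.
From Box C: P(red) = 5/11.
Total probability = (5/8)(9/18) + (1/4)(3/7) + (1/8)(5/11) = 587/1232.

587/1232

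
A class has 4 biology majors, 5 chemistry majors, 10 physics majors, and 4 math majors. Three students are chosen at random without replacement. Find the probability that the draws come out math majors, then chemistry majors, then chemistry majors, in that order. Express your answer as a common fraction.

40/5313

Multiply the probability of each draw given the previous ones:
P = 4/23 × 5/22 × 4/21 = 80/10626 = 40/5313.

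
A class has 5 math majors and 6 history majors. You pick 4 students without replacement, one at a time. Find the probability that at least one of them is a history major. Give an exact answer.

P(no history majors) = 5/11 × 4/10 × 3/9 × 2/8 = 120/7920 = 1/66.
P(at least one) = 1 − 1/66 = 65/66.

65/66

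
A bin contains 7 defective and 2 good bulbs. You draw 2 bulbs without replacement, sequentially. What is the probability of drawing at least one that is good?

P(no good) = 7/9 × 6/8 = 42/72 = 7/12.
P(at least one) = 1 − 7/12 = 5/12.

5/12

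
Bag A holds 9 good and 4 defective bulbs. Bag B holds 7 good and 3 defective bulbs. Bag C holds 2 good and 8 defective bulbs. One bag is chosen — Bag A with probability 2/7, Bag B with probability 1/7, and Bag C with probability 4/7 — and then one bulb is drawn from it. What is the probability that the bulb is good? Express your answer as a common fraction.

75/182

From Bag A: P(good) = 9/13.
From Bag B: P(good) = 7/10.
From Bag C: P(good) = 2/10.
Total probability = (2/7)(9/13) + (1/7)(7/10) + (4/7)(2/10) = 75/182.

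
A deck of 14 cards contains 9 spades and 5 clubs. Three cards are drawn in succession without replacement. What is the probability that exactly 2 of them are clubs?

45/182

One ordering (clubs drawn first) has probability 5/14 × 4/13 × 9/12 = 180/2184 = 15/182.
There are C(3,2) = 3 such orderings, each equally likely, so P = 3 × 15/182 = 45/182.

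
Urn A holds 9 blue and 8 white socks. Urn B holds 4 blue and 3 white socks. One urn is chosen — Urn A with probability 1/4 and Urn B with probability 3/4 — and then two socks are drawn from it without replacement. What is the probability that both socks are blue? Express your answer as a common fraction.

267/952

From Urn A: P(both blue) = (9/17)(8/16) = 9/34.
From Urn B: P(both blue) = (4/7)(3/6) = 2/7.
Total probability = (1/4)(9/34) + (3/4)(2/7) = 267/952.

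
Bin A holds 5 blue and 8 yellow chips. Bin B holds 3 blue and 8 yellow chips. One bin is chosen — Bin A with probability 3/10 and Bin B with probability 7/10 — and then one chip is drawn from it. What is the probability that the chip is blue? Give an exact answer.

From Bin A: P(blue) = 5/13.
From Bin B: P(blue) = 3/11.
Total probability = (3/10)(5/13) + (7/10)(3/11) = 219/715.

219/715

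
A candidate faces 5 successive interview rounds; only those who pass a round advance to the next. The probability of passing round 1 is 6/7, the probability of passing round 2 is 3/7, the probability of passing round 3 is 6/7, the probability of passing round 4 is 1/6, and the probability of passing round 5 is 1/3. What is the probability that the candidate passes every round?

6/343

Multiplying along the chain,
P = 6/7 × 3/7 × 6/7 × 1/6 × 1/3 = 108/6174 = 6/343.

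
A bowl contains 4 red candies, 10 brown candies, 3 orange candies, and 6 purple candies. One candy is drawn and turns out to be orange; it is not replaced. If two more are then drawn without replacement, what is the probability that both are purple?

With the first candy removed, 6 purple remain out of 22.
P = 6/22 × 5/21 = 30/462 = 5/77.

5/77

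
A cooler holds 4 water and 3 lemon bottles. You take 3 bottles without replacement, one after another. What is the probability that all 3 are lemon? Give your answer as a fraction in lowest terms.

1/35

P(every draw is lemon) = 3/7 × 2/6 × 1/5 = 6/210 = 1/35.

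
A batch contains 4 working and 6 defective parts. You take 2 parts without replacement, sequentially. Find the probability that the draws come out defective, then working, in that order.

4/15

Chain rule:
P = 6/10 × 4/9 = 24/90 = 4/15.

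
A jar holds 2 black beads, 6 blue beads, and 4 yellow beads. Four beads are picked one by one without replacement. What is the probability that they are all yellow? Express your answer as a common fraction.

1/495

P = 4/12 × 3/11 × 2/10 × 1/9 = 24/11880 = 1/495.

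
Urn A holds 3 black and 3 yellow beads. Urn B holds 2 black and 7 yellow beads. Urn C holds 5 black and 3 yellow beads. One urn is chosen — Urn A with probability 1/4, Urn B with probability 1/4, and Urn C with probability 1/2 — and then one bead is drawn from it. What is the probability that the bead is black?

From Urn A: P(black) = 3/6.
From Urn B: P(black) = 2/9.
From Urn C: P(black) = 5/8.
Total probability = (1/4)(3/6) + (1/4)(2/9) + (1/2)(5/8) = 71/144.

71/144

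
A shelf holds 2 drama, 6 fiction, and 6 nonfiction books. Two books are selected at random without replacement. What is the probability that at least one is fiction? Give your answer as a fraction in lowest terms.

P(no fiction) = 8/14 × 7/13 = 56/182 = 4/13.
P(at least one) = 1 − 4/13 = 9/13.

9/13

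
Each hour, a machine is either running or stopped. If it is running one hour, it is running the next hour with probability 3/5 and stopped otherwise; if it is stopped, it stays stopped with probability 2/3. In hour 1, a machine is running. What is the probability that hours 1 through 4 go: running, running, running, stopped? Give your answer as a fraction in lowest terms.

Hour 1 is given. For each transition, use the conditional probability from the current state:
P(running | running) = 3/5; P(running | running) = 3/5; P(stopped | running) = 2/5.
P = 3/5 × 3/5 × 2/5 = 18/125.

18/125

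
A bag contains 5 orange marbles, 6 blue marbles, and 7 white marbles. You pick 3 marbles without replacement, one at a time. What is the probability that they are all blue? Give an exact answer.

5/204

P(all blue) = 6/18 × 5/17 × 4/16 = 120/4896 = 5/204.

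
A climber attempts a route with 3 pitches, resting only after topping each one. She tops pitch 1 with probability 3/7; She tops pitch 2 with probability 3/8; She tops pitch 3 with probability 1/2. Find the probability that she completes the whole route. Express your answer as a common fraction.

The events are sequential, so multiply the conditional probabilities:
P = 3/7 × 3/8 × 1/2 = 9/112.

9/112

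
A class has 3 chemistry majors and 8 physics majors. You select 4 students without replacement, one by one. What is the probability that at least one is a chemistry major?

P(no chemistry majors) = 8/11 × 7/10 × 6/9 × 5/8 = 1680/7920 = 7/33.
P(at least one) = 1 − 7/33 = 26/33.

26/33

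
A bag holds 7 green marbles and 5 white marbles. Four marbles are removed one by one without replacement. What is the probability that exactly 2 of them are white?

One ordering (white drawn first) has probability 5/12 × 4/11 × 7/10 × 6/9 = 840/11880 = 7/99.
There are C(4,2) = 6 such orderings, each equally likely, so P = 6 × 7/99 = 14/33.

14/33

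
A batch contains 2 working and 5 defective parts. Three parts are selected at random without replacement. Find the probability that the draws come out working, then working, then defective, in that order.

Multiply the probability of each draw given the previous ones:
P = 2/7 × 1/6 × 5/5 = 10/210 = 1/21.

1/21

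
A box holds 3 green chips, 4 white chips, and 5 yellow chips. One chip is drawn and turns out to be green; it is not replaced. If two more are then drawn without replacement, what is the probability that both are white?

After the first draw, 4 of the remaining 11 chips are white.
P = 4/11 × 3/10 = 12/110 = 6/55.

6/55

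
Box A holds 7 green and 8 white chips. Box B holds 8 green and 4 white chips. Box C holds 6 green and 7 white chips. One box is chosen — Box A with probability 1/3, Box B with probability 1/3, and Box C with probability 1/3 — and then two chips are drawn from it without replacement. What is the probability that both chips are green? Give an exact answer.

3503/12870

From Box A: P(both green) = (7/15)(6/14) = 1/5.
From Box B: P(both green) = (8/12)(7/11) = 14/33.
From Box C: P(both green) = (6/13)(5/12) = 5/26.
Total probability = (1/3)(1/5) + (1/3)(14/33) + (1/3)(5/26) = 3503/12870.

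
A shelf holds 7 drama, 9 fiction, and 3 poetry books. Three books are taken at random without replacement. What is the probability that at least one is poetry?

P(no poetry) = 16/19 × 15/18 × 14/17 = 3360/5814 = 560/969.
P(at least one) = 1 − 560/969 = 409/969.

409/969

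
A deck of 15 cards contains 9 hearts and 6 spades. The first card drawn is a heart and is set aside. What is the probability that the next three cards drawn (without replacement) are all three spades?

With the first card removed, 6 spades remain out of 14.
P = 6/14 × 5/13 × 4/12 = 120/2184 = 5/91.

5/91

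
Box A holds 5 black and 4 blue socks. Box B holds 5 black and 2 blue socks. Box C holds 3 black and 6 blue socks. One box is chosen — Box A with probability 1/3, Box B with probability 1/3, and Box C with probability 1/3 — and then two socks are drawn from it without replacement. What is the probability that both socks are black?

211/756

From Box A: P(both black) = (5/9)(4/8) = 5/18.
From Box B: P(both black) = (5/7)(4/6) = 10/21.
From Box C: P(both black) = (3/9)(2/8) = 1/12.
Total probability = (1/3)(5/18) + (1/3)(10/21) + (1/3)(1/12) = 211/756.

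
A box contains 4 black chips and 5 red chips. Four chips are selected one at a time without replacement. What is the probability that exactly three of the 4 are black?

One ordering (black drawn first) has probability 4/9 × 3/8 × 2/7 × 5/6 = 120/3024 = 5/126.
There are C(4,3) = 4 such orderings, each equally likely, so P = 4 × 5/126 = 10/63.

10/63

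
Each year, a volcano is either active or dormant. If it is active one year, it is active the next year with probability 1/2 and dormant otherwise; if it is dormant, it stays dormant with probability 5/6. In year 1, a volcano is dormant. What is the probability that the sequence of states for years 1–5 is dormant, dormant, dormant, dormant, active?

Year 1 is given. For each transition, use the conditional probability from the current state:
P(dormant | dormant) = 5/6; P(dormant | dormant) = 5/6; P(dormant | dormant) = 5/6; P(active | dormant) = 1/6.
P = 5/6 × 5/6 × 5/6 × 1/6 = 125/1296.

125/1296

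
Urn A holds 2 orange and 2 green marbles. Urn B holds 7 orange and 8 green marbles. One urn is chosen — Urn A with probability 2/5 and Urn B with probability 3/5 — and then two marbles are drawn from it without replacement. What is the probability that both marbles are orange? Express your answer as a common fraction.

14/75

From Urn A: P(both orange) = (2/4)(1/3) = 1/6.
From Urn B: P(both orange) = (7/15)(6/14) = 1/5.
Total probability = (2/5)(1/6) + (3/5)(1/5) = 14/75.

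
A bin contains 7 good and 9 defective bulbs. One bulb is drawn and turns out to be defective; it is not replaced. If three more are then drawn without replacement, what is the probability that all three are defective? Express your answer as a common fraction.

With the first bulb removed, 8 defective remain out of 15.
P = 8/15 × 7/14 × 6/13 = 336/2730 = 8/65.

8/65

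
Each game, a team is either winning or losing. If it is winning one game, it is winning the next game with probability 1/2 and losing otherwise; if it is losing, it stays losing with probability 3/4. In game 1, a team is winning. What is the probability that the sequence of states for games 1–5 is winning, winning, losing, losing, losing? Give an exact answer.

9/64

Game 1 is given. For each transition, use the conditional probability from the current state:
P(winning | winning) = 1/2; P(losing | winning) = 1/2; P(losing | losing) = 3/4; P(losing | losing) = 3/4.
P = 1/2 × 1/2 × 3/4 × 3/4 = 9/64.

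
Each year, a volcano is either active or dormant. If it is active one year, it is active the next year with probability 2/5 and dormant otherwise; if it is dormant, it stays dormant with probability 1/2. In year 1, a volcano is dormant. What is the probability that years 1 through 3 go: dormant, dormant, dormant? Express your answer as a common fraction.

1/4

Year 1 is given. For each transition, use the conditional probability from the current state:
P(dormant | dormant) = 1/2; P(dormant | dormant) = 1/2.
P = 1/2 × 1/2 = 1/4.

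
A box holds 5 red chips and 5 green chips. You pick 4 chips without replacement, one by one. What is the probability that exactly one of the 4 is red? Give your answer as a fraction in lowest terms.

One ordering (red drawn first) has probability 5/10 × 5/9 × 4/8 × 3/7 = 300/5040 = 5/84.
There are C(4,1) = 4 such orderings, each equally likely, so P = 4 × 5/84 = 5/21.

5/21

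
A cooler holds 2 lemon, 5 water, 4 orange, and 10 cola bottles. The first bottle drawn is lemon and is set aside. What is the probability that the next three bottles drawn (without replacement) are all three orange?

With the first bottle removed, 4 orange remain out of 20.
P = 4/20 × 3/19 × 2/18 = 24/6840 = 1/285.

1/285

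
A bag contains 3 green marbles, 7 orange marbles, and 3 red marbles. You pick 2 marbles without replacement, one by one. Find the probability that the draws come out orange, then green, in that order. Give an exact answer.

7/52

Multiply the probability of each draw given the previous ones:
P = 7/13 × 3/12 = 21/156 = 7/52.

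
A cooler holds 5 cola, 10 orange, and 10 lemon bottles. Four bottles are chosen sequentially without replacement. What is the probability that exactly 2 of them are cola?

38/253

One ordering (cola drawn first) has probability 5/25 × 4/24 × 20/23 × 19/22 = 7600/303600 = 19/759.
There are C(4,2) = 6 such orderings, each equally likely, so P = 6 × 19/759 = 38/253.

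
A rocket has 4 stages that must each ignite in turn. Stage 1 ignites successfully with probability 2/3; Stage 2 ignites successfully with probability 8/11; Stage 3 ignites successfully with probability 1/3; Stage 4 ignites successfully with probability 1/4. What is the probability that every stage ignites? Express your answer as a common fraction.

4/99

Each stage is reached only if all earlier stages succeed, so
P = 2/3 × 8/11 × 1/3 × 1/4 = 16/396 = 4/99.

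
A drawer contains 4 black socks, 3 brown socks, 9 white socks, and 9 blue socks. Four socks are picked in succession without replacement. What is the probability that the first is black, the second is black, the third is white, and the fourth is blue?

Multiply the probability of each draw given the previous ones:
P = 4/25 × 3/24 × 9/23 × 9/22 = 972/303600 = 81/25300.

81/25300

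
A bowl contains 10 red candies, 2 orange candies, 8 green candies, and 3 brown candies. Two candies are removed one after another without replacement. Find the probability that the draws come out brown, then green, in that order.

Each draw changes the counts, so multiply the conditional probabilities along the sequence:
P = 3/23 × 8/22 = 24/506 = 12/253.

12/253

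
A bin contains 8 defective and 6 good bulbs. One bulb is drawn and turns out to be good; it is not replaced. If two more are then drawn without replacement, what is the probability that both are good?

With the first bulb removed, 5 good remain out of 13.
P = 5/13 × 4/12 = 20/156 = 5/39.

5/39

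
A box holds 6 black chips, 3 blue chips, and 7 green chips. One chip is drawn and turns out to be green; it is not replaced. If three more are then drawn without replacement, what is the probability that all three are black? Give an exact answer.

4/91

After the first draw, 6 of the remaining 15 chips are black.
P = 6/15 × 5/14 × 4/13 = 120/2730 = 4/91.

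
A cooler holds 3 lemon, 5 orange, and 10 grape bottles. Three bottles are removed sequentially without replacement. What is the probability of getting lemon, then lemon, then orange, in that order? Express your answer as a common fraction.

Multiply the probability of each draw given the previous ones:
P = 3/18 × 2/17 × 5/16 = 30/4896 = 5/816.

5/816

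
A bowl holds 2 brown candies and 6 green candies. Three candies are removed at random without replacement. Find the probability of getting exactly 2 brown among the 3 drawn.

3/28

One ordering (brown drawn first) has probability 2/8 × 1/7 × 6/6 = 12/336 = 1/28.
There are C(3,2) = 3 such orderings, each equally likely, so P = 3 × 1/28 = 3/28.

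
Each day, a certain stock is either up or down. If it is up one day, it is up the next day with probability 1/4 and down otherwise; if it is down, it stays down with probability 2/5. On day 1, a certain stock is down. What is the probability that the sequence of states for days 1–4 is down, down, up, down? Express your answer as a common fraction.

9/50

Day 1 is given. For each transition, use the conditional probability from the current state:
P(down | down) = 2/5; P(up | down) = 3/5; P(down | up) = 3/4.
P = 2/5 × 3/5 × 3/4 = 18/100 = 9/50.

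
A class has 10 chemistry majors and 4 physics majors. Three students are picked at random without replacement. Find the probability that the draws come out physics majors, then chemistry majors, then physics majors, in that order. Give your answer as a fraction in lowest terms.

Each draw changes the counts, so multiply the conditional probabilities along the sequence:
P = 4/14 × 10/13 × 3/12 = 120/2184 = 5/91.

5/91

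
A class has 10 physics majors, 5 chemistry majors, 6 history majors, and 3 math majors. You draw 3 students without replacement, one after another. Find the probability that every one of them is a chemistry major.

5/1012

P = 5/24 × 4/23 × 3/22 = 60/12144 = 5/1012.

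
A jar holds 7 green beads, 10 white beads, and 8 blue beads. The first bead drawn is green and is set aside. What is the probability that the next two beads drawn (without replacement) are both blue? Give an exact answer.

7/69

After the first draw, 8 of the remaining 24 beads are blue.
P = 8/24 × 7/23 = 56/552 = 7/69.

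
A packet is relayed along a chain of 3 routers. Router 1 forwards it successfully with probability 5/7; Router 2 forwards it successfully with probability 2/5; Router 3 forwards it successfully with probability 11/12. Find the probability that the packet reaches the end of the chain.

11/42

The events are sequential, so multiply the conditional probabilities:
P = 5/7 × 2/5 × 11/12 = 110/420 = 11/42.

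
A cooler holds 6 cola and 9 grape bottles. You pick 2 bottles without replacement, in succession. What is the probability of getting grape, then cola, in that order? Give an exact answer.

9/35

Each draw changes the counts, so multiply the conditional probabilities along the sequence:
P = 9/15 × 6/14 = 54/210 = 9/35.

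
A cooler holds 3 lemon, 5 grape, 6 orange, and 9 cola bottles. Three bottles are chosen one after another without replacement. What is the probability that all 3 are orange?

P = 6/23 × 5/22 × 4/21 = 120/10626 = 20/1771.

20/1771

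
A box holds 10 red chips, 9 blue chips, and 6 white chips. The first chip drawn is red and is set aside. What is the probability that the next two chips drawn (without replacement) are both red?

3/23

With the first chip removed, 9 red remain out of 24.
P = 9/24 × 8/23 = 72/552 = 3/23.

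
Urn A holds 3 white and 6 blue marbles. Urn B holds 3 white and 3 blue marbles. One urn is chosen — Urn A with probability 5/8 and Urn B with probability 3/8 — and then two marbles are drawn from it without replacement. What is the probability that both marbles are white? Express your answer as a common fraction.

From Urn A: P(both white) = (3/9)(2/8) = 1/12.
From Urn B: P(both white) = (3/6)(2/5) = 1/5.
Total probability = (5/8)(1/12) + (3/8)(1/5) = 61/480.

61/480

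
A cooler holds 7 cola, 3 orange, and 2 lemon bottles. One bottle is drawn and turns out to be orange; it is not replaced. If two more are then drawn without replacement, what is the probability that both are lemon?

1/55

After the first draw, 2 of the remaining 11 bottles are lemon.
P = 2/11 × 1/10 = 2/110 = 1/55.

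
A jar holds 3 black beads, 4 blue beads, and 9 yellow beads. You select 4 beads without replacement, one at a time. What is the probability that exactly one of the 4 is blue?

One ordering (blue drawn first) has probability 4/16 × 12/15 × 11/14 × 10/13 = 5280/43680 = 11/91.
There are C(4,1) = 4 such orderings, each equally likely, so P = 4 × 11/91 = 44/91.

44/91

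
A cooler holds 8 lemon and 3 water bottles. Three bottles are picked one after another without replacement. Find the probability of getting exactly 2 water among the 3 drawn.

One ordering (water drawn first) has probability 3/11 × 2/10 × 8/9 = 48/990 = 8/165.
There are C(3,2) = 3 such orderings, each equally likely, so P = 3 × 8/165 = 8/55.

8/55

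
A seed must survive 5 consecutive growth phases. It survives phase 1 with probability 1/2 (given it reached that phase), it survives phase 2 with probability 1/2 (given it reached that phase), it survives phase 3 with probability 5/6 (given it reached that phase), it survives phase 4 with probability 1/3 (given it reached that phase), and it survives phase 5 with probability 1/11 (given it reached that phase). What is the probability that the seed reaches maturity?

Multiplying along the chain,
P = 1/2 × 1/2 × 5/6 × 1/3 × 1/11 = 5/792.

5/792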